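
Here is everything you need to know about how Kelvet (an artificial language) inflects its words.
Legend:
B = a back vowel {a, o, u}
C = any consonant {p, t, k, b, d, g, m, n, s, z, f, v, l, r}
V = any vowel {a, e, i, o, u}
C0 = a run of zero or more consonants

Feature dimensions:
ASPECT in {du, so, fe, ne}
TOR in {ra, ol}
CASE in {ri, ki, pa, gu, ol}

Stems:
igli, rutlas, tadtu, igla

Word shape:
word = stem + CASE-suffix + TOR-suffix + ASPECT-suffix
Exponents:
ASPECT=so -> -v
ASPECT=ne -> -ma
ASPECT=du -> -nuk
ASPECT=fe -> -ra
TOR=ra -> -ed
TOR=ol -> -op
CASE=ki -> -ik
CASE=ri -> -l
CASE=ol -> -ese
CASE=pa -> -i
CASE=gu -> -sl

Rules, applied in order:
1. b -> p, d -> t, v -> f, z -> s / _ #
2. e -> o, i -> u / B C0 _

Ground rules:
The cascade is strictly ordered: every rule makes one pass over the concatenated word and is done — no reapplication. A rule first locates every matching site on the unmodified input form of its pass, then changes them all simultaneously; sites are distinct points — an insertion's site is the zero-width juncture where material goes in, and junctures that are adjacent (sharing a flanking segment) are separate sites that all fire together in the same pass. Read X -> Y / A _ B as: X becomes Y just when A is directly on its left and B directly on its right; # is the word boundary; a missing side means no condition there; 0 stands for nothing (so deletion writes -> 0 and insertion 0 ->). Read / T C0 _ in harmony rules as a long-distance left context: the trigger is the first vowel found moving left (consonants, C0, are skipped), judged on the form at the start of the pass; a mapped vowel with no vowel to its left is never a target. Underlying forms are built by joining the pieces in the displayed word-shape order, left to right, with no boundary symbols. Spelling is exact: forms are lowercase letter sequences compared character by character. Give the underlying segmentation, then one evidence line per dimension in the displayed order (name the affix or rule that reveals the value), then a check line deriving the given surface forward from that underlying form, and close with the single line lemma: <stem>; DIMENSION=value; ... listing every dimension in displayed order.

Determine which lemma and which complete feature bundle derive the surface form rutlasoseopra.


underlying: rutlas-ese-op-ra
ASPECT=fe - signalled by the affix -ra
TOR=ol - signalled by the affix -op
CASE=ol - signalled by the affix -ese
check: rutlaseseopra -> rutlaseseopra -> rutlasoseopra
lemma: rutlas; ASPECT=fe; TOR=ol; CASE=ol


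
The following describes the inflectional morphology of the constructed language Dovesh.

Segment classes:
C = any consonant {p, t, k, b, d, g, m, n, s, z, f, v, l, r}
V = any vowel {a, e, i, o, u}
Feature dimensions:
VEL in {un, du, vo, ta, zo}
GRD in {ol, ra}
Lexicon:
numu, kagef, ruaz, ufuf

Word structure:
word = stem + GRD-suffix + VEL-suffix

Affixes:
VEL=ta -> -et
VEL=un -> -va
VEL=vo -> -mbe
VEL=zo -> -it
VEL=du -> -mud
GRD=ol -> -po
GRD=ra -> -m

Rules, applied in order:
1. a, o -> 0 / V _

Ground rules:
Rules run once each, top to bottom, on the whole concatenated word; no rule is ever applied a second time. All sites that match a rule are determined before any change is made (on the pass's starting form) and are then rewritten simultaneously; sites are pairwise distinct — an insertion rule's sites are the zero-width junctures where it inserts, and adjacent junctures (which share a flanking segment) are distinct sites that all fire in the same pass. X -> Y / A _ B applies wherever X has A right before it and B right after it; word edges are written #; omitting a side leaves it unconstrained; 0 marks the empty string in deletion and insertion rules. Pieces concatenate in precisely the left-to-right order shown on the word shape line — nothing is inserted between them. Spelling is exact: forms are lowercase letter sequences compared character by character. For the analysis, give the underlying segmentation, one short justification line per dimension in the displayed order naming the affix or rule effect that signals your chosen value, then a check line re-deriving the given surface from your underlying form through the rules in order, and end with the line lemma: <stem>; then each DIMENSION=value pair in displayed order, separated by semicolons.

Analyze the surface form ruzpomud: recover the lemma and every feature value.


underlying: ruaz-po-mud
VEL=du - signalled by the affix -mud
GRD=ol - signalled by the affix -po
check: ruazpomud -> ruzpomud
lemma: ruaz; VEL=du; GRD=ol


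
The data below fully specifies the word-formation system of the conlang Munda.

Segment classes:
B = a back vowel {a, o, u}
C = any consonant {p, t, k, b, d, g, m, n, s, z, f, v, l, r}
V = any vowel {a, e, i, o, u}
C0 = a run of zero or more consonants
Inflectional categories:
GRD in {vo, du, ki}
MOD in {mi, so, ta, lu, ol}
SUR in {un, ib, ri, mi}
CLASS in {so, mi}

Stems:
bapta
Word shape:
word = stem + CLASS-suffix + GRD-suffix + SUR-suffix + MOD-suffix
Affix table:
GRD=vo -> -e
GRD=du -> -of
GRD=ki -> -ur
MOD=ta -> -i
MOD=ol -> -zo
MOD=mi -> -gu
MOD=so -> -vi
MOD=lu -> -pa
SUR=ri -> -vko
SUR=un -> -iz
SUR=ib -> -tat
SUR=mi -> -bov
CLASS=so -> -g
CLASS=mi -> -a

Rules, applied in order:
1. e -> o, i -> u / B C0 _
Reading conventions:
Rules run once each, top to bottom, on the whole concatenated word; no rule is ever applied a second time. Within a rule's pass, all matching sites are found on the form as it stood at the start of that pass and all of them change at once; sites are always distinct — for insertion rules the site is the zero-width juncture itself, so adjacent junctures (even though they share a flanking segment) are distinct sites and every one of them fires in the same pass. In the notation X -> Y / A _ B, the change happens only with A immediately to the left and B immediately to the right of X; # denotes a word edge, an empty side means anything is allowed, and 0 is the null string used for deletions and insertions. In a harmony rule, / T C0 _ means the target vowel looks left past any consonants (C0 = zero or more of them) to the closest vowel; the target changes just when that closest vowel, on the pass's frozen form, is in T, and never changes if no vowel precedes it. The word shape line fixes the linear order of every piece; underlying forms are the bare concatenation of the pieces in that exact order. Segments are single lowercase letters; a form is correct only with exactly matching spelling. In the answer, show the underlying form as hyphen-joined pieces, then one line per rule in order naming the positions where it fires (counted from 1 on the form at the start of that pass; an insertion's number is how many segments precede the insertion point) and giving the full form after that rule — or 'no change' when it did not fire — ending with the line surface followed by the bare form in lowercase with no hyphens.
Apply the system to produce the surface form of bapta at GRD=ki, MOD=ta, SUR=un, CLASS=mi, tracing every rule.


underlying: bapta-a-ur-iz-i
1. e -> o, i -> u / B C0 _: fires at position(s) 9: baptaauruzi
surface: baptaauruzi


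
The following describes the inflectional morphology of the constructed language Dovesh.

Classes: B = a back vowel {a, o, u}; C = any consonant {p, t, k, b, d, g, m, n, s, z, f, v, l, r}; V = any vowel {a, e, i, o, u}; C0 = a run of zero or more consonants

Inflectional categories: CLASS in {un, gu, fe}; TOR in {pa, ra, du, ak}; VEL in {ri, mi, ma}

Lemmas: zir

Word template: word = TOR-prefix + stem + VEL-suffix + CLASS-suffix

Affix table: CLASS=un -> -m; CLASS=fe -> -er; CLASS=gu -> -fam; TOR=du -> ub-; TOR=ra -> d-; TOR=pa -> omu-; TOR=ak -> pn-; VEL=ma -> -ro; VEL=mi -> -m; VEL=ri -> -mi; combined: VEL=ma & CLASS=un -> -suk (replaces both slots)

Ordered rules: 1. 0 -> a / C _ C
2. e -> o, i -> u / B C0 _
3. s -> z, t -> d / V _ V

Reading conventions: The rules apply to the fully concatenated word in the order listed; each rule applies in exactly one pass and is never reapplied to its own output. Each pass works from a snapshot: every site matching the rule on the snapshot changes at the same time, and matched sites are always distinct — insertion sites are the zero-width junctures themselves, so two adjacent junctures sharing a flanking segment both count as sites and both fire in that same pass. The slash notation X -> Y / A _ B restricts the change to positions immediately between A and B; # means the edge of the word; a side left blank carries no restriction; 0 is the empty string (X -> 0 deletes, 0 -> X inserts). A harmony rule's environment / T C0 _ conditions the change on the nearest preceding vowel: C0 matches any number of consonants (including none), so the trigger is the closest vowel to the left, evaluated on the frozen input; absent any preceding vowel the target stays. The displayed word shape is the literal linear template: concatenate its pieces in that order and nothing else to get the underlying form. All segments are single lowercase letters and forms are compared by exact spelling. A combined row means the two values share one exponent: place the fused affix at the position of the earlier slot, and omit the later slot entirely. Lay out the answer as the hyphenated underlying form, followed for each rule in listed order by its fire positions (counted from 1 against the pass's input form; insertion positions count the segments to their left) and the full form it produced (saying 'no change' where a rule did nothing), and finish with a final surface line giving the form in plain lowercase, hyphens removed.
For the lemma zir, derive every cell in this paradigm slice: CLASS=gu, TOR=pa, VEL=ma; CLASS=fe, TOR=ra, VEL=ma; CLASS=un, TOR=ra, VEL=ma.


cell CLASS=gu, TOR=pa, VEL=ma:
underlying: omu-zir-ro-fam
1. 0 -> a / C _ C: inserts after position(s) 6: omuzirarofam
2. e -> o, i -> u / B C0 _: fires at position(s) 5: omuzurarofam
3. s -> z, t -> d / V _ V: no change
surface: omuzurarofam

cell CLASS=fe, TOR=ra, VEL=ma:
underlying: d-zir-ro-er
1. 0 -> a / C _ C: inserts after position(s) 1, 4: daziraroer
2. e -> o, i -> u / B C0 _: fires at position(s) 4, 9: dazuraroor
3. s -> z, t -> d / V _ V: no change
surface: dazuraroor

cell CLASS=un, TOR=ra, VEL=ma:
underlying: d-zir-suk
1. 0 -> a / C _ C: inserts after position(s) 1, 4: dazirasuk
2. e -> o, i -> u / B C0 _: fires at position(s) 4: dazurasuk
3. s -> z, t -> d / V _ V: fires at position(s) 7: dazurazuk
surface: dazurazuk


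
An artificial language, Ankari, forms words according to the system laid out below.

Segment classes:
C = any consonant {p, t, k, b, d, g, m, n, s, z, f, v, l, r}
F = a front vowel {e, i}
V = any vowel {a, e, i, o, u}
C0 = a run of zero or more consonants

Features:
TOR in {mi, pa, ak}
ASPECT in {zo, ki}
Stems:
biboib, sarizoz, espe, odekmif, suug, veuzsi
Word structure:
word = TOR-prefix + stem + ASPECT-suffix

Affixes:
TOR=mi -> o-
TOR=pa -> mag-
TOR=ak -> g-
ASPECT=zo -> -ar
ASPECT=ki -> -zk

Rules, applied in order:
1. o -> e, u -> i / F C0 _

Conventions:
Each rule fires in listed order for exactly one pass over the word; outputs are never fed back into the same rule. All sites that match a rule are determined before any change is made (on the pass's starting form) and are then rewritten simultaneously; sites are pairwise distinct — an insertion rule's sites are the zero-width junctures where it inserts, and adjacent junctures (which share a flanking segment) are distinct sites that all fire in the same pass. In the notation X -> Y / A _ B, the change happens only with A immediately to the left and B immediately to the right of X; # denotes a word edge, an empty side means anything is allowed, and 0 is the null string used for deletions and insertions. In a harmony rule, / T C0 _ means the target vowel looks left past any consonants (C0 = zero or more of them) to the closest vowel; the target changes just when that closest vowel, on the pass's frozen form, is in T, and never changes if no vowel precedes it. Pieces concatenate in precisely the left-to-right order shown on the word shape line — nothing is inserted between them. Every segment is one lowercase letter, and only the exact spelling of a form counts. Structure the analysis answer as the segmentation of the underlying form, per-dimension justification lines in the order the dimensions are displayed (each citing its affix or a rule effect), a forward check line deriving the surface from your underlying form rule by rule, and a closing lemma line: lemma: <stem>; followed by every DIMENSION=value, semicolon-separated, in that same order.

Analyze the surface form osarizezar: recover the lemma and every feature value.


underlying: o-sarizoz-ar
TOR=mi - signalled by the affix o-
ASPECT=zo - signalled by the affix -ar
check: osarizozar -> osarizezar
lemma: sarizoz; TOR=mi; ASPECT=zo


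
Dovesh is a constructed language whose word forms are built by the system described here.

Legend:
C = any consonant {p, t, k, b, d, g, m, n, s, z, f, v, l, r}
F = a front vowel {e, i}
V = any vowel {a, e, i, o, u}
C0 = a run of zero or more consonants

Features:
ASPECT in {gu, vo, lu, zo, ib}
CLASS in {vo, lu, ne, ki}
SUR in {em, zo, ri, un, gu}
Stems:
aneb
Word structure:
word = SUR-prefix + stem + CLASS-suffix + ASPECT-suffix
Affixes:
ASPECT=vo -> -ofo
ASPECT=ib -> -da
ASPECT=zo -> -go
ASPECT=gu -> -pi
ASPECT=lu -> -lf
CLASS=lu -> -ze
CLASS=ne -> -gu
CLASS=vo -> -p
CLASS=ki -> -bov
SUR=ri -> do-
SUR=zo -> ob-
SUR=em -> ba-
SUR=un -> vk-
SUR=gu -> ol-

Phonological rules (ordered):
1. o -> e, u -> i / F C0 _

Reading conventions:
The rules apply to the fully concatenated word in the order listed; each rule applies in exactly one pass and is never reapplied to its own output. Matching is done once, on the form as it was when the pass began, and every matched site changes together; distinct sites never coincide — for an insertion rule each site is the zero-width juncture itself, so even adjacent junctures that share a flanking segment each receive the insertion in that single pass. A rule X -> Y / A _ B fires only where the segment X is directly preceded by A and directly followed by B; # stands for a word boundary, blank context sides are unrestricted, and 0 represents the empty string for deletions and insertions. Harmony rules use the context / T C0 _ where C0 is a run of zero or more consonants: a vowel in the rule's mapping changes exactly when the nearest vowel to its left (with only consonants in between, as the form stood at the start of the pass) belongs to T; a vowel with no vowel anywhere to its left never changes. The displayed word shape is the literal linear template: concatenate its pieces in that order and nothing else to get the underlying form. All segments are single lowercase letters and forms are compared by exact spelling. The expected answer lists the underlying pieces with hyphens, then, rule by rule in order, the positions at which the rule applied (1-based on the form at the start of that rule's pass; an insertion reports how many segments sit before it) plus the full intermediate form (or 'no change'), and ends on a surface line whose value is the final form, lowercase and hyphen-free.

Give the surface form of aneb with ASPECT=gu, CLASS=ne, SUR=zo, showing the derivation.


underlying: ob-aneb-gu-pi
1. o -> e, u -> i / F C0 _: fires at position(s) 8: obanebgipi
surface: obanebgipi


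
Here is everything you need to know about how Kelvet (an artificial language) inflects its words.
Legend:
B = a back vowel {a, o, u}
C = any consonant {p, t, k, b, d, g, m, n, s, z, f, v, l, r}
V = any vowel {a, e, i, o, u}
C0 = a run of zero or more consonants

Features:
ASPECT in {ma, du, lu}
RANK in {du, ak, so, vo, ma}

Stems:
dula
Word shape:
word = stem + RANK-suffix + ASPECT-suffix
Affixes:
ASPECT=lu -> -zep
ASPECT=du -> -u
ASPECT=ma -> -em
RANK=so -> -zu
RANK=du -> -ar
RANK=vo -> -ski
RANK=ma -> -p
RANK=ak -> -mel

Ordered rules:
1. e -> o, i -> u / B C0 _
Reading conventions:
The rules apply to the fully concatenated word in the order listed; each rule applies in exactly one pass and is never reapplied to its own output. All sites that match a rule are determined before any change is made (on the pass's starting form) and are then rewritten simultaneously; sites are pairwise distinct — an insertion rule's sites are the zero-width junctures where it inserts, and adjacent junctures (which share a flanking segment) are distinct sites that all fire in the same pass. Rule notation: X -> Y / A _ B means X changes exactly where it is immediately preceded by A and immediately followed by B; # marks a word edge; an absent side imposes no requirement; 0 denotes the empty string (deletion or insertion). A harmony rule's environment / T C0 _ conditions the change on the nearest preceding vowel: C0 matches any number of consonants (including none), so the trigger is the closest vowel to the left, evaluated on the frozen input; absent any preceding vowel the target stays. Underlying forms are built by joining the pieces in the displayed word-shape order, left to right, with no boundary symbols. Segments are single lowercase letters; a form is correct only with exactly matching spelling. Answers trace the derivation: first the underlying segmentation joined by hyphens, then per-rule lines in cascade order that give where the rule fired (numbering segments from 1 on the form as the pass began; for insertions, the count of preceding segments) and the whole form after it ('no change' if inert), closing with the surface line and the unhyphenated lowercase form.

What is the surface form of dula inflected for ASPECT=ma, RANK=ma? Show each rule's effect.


underlying: dula-p-em
1. e -> o, i -> u / B C0 _: fires at position(s) 6: dulapom
surface: dulapom


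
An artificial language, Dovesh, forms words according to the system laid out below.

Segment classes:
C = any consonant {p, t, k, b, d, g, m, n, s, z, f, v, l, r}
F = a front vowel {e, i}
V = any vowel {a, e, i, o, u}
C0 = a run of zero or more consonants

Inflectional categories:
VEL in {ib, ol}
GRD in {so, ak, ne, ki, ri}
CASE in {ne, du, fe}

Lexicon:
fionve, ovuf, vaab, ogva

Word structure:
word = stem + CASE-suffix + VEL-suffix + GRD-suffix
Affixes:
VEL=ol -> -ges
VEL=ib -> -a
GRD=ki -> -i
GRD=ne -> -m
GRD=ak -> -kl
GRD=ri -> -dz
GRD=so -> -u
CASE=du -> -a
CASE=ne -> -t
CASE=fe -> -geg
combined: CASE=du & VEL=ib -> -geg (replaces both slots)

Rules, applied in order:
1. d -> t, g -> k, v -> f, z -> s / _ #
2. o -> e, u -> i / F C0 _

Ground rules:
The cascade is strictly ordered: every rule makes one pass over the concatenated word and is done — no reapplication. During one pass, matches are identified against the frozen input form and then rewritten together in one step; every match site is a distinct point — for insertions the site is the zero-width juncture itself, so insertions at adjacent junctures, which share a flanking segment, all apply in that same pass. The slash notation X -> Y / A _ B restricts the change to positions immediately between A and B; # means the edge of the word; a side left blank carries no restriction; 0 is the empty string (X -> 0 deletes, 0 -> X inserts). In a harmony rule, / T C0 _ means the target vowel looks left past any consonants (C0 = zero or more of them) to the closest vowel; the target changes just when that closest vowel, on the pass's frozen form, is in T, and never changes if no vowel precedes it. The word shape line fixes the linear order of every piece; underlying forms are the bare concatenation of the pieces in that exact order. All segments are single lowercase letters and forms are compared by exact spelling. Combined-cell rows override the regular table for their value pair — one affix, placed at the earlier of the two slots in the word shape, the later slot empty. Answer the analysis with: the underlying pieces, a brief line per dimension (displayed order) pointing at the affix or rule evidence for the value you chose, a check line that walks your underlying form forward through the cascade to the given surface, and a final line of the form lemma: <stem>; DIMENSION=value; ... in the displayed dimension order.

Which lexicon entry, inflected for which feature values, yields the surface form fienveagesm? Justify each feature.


underlying: fionve-a-ges-m
VEL=ol - signalled by the affix -ges
GRD=ne - signalled by the affix -m
CASE=du - signalled by the affix -a
check: fionveagesm -> fionveagesm -> fienveagesm
lemma: fionve; VEL=ol; GRD=ne; CASE=du


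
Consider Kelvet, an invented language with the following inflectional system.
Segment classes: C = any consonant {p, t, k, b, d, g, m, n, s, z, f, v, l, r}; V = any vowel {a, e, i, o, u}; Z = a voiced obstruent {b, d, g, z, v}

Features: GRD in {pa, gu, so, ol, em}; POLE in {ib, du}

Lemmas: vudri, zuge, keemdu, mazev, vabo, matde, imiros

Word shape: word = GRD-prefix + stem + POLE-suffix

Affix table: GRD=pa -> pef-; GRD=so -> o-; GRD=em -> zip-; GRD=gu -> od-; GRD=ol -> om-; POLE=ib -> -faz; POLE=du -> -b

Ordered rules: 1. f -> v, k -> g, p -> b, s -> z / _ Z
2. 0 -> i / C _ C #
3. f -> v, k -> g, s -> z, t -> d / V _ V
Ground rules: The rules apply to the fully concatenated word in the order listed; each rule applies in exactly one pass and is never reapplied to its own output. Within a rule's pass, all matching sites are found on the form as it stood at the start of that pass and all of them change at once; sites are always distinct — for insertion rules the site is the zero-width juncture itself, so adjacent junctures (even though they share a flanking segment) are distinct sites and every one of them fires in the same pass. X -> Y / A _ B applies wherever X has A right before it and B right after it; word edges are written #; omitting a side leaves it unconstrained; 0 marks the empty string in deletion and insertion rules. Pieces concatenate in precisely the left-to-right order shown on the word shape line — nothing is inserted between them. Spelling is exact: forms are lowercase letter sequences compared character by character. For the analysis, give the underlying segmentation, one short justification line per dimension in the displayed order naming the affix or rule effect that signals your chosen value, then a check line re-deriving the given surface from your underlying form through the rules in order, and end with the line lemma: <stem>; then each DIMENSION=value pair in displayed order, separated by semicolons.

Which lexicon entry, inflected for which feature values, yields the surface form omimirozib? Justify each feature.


underlying: om-imiros-b
GRD=ol - signalled by the affix om-
POLE=du - signalled by the affix -b
check: omimirosb -> omimirozb -> omimirozib -> omimirozib
lemma: imiros; GRD=ol; POLE=du


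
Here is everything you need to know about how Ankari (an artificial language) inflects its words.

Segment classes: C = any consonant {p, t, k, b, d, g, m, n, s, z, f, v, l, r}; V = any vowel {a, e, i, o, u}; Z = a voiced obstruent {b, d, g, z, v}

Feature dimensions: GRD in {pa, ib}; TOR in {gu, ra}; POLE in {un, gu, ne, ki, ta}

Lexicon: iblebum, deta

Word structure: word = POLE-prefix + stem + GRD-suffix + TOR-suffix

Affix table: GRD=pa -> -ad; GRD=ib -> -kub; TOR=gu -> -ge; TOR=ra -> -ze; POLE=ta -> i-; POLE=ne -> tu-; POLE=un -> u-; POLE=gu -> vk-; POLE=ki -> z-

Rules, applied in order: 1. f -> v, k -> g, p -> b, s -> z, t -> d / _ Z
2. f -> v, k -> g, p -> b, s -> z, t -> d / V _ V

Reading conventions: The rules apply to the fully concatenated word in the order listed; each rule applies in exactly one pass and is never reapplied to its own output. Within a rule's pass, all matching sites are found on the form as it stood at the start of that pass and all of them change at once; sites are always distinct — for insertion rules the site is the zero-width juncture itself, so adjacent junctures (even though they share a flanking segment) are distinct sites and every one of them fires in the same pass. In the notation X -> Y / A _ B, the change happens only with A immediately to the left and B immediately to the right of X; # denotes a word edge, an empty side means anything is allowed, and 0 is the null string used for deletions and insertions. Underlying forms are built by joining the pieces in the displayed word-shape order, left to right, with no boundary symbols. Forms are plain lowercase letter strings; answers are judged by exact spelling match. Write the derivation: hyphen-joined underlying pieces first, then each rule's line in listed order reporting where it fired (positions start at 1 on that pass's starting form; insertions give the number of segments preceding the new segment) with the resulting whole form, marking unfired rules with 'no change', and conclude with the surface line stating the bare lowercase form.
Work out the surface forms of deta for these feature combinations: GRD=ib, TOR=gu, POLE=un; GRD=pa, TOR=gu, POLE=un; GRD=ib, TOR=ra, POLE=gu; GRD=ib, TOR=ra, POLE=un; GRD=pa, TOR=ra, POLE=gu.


cell GRD=ib, TOR=gu, POLE=un:
underlying: u-deta-kub-ge
1. f -> v, k -> g, p -> b, s -> z, t -> d / _ Z: no change
2. f -> v, k -> g, p -> b, s -> z, t -> d / V _ V: fires at position(s) 4, 6: udedagubge
surface: udedagubge

cell GRD=pa, TOR=gu, POLE=un:
underlying: u-deta-ad-ge
1. f -> v, k -> g, p -> b, s -> z, t -> d / _ Z: no change
2. f -> v, k -> g, p -> b, s -> z, t -> d / V _ V: fires at position(s) 4: udedaadge
surface: udedaadge

cell GRD=ib, TOR=ra, POLE=gu:
underlying: vk-deta-kub-ze
1. f -> v, k -> g, p -> b, s -> z, t -> d / _ Z: fires at position(s) 2: vgdetakubze
2. f -> v, k -> g, p -> b, s -> z, t -> d / V _ V: fires at position(s) 5, 7: vgdedagubze
surface: vgdedagubze

cell GRD=ib, TOR=ra, POLE=un:
underlying: u-deta-kub-ze
1. f -> v, k -> g, p -> b, s -> z, t -> d / _ Z: no change
2. f -> v, k -> g, p -> b, s -> z, t -> d / V _ V: fires at position(s) 4, 6: udedagubze
surface: udedagubze

cell GRD=pa, TOR=ra, POLE=gu:
underlying: vk-deta-ad-ze
1. f -> v, k -> g, p -> b, s -> z, t -> d / _ Z: fires at position(s) 2: vgdetaadze
2. f -> v, k -> g, p -> b, s -> z, t -> d / V _ V: fires at position(s) 5: vgdedaadze
surface: vgdedaadze


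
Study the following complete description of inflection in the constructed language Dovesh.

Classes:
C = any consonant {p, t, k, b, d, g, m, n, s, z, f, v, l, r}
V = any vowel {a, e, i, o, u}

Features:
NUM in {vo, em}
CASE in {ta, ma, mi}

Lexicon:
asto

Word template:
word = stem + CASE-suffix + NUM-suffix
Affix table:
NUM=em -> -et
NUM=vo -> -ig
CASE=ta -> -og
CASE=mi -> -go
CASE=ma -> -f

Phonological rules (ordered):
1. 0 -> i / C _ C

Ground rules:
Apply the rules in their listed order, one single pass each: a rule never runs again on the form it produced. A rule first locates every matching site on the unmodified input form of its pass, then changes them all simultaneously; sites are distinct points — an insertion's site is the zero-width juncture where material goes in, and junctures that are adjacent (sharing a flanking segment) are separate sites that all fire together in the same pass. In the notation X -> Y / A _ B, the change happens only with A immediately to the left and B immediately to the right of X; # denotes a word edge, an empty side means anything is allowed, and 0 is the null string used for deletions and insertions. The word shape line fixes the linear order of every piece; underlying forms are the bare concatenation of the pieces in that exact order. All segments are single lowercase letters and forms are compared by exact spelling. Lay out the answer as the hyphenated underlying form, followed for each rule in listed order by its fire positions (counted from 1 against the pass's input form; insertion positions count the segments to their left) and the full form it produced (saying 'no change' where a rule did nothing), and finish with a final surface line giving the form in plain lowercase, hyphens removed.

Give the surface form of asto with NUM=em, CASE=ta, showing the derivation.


underlying: asto-og-et
1. 0 -> i / C _ C: inserts after position(s) 2: asitooget
surface: asitooget


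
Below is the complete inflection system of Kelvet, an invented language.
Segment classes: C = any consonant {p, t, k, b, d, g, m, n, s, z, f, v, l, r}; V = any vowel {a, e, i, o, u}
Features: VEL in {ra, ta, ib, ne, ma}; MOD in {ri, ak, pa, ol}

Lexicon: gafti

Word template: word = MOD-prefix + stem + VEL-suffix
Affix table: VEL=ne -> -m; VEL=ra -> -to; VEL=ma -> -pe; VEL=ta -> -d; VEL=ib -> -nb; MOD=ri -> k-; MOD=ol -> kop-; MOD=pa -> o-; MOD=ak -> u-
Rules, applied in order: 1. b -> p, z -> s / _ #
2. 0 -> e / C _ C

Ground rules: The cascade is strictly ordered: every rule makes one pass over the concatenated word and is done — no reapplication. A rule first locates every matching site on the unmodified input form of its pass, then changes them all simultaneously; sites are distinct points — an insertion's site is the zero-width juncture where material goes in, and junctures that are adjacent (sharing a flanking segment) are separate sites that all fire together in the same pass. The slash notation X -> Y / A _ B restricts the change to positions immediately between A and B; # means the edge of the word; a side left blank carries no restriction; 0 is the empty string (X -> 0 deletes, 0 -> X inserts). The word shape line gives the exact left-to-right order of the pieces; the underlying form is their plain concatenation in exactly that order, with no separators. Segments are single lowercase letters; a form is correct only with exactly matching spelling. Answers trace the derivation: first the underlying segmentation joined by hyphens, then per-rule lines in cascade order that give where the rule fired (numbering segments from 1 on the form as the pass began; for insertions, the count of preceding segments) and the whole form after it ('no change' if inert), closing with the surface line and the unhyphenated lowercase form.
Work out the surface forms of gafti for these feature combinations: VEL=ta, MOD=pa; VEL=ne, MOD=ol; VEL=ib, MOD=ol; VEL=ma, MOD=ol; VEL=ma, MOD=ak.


cell VEL=ta, MOD=pa:
underlying: o-gafti-d
1. b -> p, z -> s / _ #: no change
2. 0 -> e / C _ C: inserts after position(s) 4: ogafetid
surface: ogafetid

cell VEL=ne, MOD=ol:
underlying: kop-gafti-m
1. b -> p, z -> s / _ #: no change
2. 0 -> e / C _ C: inserts after position(s) 3, 6: kopegafetim
surface: kopegafetim

cell VEL=ib, MOD=ol:
underlying: kop-gafti-nb
1. b -> p, z -> s / _ #: fires at position(s) 10: kopgaftinp
2. 0 -> e / C _ C: inserts after position(s) 3, 6, 9: kopegafetinep
surface: kopegafetinep

cell VEL=ma, MOD=ol:
underlying: kop-gafti-pe
1. b -> p, z -> s / _ #: no change
2. 0 -> e / C _ C: inserts after position(s) 3, 6: kopegafetipe
surface: kopegafetipe

cell VEL=ma, MOD=ak:
underlying: u-gafti-pe
1. b -> p, z -> s / _ #: no change
2. 0 -> e / C _ C: inserts after position(s) 4: ugafetipe
surface: ugafetipe


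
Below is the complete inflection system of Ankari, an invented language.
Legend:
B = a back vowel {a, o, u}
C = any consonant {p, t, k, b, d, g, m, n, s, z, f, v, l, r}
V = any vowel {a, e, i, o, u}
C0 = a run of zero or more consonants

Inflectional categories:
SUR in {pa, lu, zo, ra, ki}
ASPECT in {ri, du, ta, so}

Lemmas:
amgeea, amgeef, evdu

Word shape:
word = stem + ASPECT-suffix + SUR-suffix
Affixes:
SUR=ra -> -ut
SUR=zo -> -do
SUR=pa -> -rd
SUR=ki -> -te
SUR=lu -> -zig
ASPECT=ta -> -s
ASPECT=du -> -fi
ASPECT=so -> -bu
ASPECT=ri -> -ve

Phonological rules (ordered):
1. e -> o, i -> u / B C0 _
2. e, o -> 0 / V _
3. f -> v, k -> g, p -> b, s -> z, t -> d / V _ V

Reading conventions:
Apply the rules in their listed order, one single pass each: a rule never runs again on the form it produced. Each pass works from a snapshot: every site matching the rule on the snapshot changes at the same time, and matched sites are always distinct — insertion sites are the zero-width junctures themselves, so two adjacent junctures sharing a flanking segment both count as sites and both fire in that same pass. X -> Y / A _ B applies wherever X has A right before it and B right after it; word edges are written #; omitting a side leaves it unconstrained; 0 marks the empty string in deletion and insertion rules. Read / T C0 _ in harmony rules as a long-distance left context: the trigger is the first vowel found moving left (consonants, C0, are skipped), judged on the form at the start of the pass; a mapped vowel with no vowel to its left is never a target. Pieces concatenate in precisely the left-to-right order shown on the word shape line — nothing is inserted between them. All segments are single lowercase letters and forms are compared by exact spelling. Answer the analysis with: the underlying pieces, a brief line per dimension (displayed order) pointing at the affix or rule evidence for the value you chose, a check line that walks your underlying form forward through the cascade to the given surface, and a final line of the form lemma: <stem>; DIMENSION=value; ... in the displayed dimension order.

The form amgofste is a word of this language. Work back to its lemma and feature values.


underlying: amgeef-s-te
SUR=ki - signalled by the affix -te
ASPECT=ta - signalled by the affix -s
check: amgeefste -> amgoefste -> amgofste -> amgofste
lemma: amgeef; SUR=ki; ASPECT=ta


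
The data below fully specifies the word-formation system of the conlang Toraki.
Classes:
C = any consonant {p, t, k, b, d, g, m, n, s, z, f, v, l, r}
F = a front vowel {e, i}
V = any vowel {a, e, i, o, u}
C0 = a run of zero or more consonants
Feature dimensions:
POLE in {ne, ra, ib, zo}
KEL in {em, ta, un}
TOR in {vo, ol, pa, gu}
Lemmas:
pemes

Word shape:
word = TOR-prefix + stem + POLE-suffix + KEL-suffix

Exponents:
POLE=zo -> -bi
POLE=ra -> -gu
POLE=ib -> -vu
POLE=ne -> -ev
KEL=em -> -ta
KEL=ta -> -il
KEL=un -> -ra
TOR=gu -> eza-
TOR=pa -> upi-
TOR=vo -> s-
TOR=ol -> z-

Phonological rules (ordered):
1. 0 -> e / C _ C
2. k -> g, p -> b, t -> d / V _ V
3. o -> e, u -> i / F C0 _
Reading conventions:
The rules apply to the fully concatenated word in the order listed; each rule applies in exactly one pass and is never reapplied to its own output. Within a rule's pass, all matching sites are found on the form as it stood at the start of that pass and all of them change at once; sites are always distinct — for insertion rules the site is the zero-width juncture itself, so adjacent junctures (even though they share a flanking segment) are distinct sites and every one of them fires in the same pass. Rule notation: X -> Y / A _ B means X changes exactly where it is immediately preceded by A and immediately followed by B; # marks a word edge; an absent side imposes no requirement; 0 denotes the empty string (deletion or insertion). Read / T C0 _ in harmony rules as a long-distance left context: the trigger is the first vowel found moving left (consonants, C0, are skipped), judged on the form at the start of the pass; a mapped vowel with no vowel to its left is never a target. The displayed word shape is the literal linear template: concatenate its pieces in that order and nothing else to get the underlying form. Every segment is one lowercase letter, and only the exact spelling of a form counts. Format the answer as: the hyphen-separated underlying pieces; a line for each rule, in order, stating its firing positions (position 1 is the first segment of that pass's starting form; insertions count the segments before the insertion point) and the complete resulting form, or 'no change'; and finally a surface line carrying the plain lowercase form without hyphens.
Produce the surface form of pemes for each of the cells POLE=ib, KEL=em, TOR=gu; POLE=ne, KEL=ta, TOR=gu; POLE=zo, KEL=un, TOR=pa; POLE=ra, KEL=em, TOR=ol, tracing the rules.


cell POLE=ib, KEL=em, TOR=gu:
underlying: eza-pemes-vu-ta
1. 0 -> e / C _ C: inserts after position(s) 8: ezapemesevuta
2. k -> g, p -> b, t -> d / V _ V: fires at position(s) 4, 12: ezabemesevuda
3. o -> e, u -> i / F C0 _: fires at position(s) 11: ezabemesevida
surface: ezabemesevida

cell POLE=ne, KEL=ta, TOR=gu:
underlying: eza-pemes-ev-il
1. 0 -> e / C _ C: no change
2. k -> g, p -> b, t -> d / V _ V: fires at position(s) 4: ezabemesevil
3. o -> e, u -> i / F C0 _: no change
surface: ezabemesevil

cell POLE=zo, KEL=un, TOR=pa:
underlying: upi-pemes-bi-ra
1. 0 -> e / C _ C: inserts after position(s) 8: upipemesebira
2. k -> g, p -> b, t -> d / V _ V: fires at position(s) 2, 4: ubibemesebira
3. o -> e, u -> i / F C0 _: no change
surface: ubibemesebira

cell POLE=ra, KEL=em, TOR=ol:
underlying: z-pemes-gu-ta
1. 0 -> e / C _ C: inserts after position(s) 1, 6: zepemeseguta
2. k -> g, p -> b, t -> d / V _ V: fires at position(s) 3, 11: zebemeseguda
3. o -> e, u -> i / F C0 _: fires at position(s) 10: zebemesegida
surface: zebemesegida


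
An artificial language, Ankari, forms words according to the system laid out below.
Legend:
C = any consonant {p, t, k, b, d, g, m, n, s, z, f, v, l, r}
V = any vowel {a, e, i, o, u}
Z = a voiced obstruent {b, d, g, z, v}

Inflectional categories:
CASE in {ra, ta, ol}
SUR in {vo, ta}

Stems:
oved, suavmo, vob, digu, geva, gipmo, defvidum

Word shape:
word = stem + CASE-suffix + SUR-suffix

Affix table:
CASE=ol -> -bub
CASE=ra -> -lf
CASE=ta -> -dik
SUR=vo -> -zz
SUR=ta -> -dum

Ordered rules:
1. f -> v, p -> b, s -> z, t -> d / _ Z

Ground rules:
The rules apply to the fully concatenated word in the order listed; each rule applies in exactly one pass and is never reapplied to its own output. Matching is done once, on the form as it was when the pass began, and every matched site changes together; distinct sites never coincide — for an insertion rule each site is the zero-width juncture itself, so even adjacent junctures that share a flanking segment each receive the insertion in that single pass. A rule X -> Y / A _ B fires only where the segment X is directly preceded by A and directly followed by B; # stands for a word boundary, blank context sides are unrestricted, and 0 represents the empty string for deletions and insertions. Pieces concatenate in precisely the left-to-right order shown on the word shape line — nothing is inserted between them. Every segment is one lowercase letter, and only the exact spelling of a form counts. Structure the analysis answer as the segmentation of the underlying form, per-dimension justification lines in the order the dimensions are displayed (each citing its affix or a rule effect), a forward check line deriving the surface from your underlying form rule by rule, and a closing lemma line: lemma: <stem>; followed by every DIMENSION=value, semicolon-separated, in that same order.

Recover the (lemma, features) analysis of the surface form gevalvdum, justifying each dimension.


underlying: geva-lf-dum
CASE=ra - signalled by the affix -lf
SUR=ta - signalled by the affix -dum
check: gevalfdum -> gevalvdum
lemma: geva; CASE=ra; SUR=ta


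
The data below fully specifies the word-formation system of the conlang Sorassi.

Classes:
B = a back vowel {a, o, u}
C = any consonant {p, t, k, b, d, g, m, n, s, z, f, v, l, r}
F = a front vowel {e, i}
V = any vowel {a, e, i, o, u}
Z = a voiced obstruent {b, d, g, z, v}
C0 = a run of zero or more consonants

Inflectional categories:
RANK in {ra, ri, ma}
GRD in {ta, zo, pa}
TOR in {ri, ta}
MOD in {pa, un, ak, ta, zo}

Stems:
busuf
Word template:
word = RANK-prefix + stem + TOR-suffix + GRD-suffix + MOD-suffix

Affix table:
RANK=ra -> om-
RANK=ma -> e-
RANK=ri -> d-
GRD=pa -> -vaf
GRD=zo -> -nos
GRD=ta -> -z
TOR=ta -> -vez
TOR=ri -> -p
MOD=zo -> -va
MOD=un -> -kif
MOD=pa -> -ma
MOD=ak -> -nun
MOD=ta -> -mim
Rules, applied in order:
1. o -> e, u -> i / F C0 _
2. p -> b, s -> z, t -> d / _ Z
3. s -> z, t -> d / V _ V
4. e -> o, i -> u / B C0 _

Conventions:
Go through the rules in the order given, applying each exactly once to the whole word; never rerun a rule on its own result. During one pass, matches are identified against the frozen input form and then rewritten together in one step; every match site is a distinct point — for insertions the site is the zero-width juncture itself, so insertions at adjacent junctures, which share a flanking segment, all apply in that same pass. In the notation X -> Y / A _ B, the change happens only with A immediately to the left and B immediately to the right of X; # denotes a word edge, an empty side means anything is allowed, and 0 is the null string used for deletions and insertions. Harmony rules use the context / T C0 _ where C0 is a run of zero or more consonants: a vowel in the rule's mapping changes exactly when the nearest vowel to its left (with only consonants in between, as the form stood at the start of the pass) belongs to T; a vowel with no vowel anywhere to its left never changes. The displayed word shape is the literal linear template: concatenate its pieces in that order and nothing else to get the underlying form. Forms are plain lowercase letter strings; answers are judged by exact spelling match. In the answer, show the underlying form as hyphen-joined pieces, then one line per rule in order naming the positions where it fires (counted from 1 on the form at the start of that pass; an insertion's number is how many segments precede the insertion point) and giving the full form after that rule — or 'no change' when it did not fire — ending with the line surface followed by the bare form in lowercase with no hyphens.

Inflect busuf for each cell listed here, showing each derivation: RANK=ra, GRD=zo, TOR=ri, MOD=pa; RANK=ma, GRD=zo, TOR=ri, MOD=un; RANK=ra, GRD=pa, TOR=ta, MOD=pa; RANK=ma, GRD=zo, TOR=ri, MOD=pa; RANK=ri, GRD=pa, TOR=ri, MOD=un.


cell RANK=ra, GRD=zo, TOR=ri, MOD=pa:
underlying: om-busuf-p-nos-ma
1. o -> e, u -> i / F C0 _: no change
2. p -> b, s -> z, t -> d / _ Z: no change
3. s -> z, t -> d / V _ V: fires at position(s) 5: ombuzufpnosma
4. e -> o, i -> u / B C0 _: no change
surface: ombuzufpnosma

cell RANK=ma, GRD=zo, TOR=ri, MOD=un:
underlying: e-busuf-p-nos-kif
1. o -> e, u -> i / F C0 _: fires at position(s) 3: ebisufpnoskif
2. p -> b, s -> z, t -> d / _ Z: no change
3. s -> z, t -> d / V _ V: fires at position(s) 4: ebizufpnoskif
4. e -> o, i -> u / B C0 _: fires at position(s) 12: ebizufpnoskuf
surface: ebizufpnoskuf

cell RANK=ra, GRD=pa, TOR=ta, MOD=pa:
underlying: om-busuf-vez-vaf-ma
1. o -> e, u -> i / F C0 _: no change
2. p -> b, s -> z, t -> d / _ Z: no change
3. s -> z, t -> d / V _ V: fires at position(s) 5: ombuzufvezvafma
4. e -> o, i -> u / B C0 _: fires at position(s) 9: ombuzufvozvafma
surface: ombuzufvozvafma

cell RANK=ma, GRD=zo, TOR=ri, MOD=pa:
underlying: e-busuf-p-nos-ma
1. o -> e, u -> i / F C0 _: fires at position(s) 3: ebisufpnosma
2. p -> b, s -> z, t -> d / _ Z: no change
3. s -> z, t -> d / V _ V: fires at position(s) 4: ebizufpnosma
4. e -> o, i -> u / B C0 _: no change
surface: ebizufpnosma

cell RANK=ri, GRD=pa, TOR=ri, MOD=un:
underlying: d-busuf-p-vaf-kif
1. o -> e, u -> i / F C0 _: no change
2. p -> b, s -> z, t -> d / _ Z: fires at position(s) 7: dbusufbvafkif
3. s -> z, t -> d / V _ V: fires at position(s) 4: dbuzufbvafkif
4. e -> o, i -> u / B C0 _: fires at position(s) 12: dbuzufbvafkuf
surface: dbuzufbvafkuf
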